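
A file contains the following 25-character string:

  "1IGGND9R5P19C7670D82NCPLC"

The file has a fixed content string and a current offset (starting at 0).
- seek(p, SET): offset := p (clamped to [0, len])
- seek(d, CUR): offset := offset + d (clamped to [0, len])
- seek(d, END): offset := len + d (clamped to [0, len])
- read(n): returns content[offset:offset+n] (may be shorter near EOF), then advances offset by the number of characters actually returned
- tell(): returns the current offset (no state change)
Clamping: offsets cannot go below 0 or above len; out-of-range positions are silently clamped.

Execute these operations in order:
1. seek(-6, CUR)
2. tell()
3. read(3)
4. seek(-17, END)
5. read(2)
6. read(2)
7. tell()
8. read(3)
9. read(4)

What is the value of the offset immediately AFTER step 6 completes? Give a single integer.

After 1 (seek(-6, CUR)): offset=0
After 2 (tell()): offset=0
After 3 (read(3)): returned '1IG', offset=3
After 4 (seek(-17, END)): offset=8
After 5 (read(2)): returned '5P', offset=10
After 6 (read(2)): returned '19', offset=12

Answer: 12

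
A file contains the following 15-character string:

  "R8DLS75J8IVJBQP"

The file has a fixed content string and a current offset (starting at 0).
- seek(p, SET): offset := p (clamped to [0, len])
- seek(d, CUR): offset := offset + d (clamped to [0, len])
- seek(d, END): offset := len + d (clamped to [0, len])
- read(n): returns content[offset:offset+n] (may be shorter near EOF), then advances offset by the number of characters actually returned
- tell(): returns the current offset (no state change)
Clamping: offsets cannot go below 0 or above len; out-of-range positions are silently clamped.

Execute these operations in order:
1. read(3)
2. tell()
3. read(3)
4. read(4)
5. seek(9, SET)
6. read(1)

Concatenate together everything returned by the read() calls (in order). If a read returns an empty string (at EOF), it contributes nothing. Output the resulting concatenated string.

Answer: R8DLS75J8II

Derivation:
After 1 (read(3)): returned 'R8D', offset=3
After 2 (tell()): offset=3
After 3 (read(3)): returned 'LS7', offset=6
After 4 (read(4)): returned '5J8I', offset=10
After 5 (seek(9, SET)): offset=9
After 6 (read(1)): returned 'I', offset=10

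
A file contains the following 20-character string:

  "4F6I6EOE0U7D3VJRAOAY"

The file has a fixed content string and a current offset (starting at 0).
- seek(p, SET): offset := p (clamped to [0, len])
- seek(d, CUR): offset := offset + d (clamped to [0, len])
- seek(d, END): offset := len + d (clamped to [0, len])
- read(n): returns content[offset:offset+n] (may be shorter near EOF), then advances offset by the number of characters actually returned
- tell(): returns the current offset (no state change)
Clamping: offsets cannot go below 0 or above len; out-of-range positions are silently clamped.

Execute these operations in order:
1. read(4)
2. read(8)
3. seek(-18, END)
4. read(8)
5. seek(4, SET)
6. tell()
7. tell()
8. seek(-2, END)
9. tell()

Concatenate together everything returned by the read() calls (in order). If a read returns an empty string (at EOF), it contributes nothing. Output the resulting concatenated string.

Answer: 4F6I6EOE0U7D6I6EOE0U

Derivation:
After 1 (read(4)): returned '4F6I', offset=4
After 2 (read(8)): returned '6EOE0U7D', offset=12
After 3 (seek(-18, END)): offset=2
After 4 (read(8)): returned '6I6EOE0U', offset=10
After 5 (seek(4, SET)): offset=4
After 6 (tell()): offset=4
After 7 (tell()): offset=4
After 8 (seek(-2, END)): offset=18
After 9 (tell()): offset=18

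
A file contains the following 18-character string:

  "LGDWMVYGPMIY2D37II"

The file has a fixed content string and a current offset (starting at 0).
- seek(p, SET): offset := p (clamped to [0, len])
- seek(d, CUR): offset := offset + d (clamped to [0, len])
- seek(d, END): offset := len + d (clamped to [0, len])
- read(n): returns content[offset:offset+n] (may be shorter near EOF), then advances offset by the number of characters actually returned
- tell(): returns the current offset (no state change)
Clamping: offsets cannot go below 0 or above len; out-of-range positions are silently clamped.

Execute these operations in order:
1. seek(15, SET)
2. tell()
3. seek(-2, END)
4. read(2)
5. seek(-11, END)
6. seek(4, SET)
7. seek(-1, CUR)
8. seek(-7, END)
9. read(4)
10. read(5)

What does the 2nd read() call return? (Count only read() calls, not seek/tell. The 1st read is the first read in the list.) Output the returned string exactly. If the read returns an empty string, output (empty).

Answer: Y2D3

Derivation:
After 1 (seek(15, SET)): offset=15
After 2 (tell()): offset=15
After 3 (seek(-2, END)): offset=16
After 4 (read(2)): returned 'II', offset=18
After 5 (seek(-11, END)): offset=7
After 6 (seek(4, SET)): offset=4
After 7 (seek(-1, CUR)): offset=3
After 8 (seek(-7, END)): offset=11
After 9 (read(4)): returned 'Y2D3', offset=15
After 10 (read(5)): returned '7II', offset=18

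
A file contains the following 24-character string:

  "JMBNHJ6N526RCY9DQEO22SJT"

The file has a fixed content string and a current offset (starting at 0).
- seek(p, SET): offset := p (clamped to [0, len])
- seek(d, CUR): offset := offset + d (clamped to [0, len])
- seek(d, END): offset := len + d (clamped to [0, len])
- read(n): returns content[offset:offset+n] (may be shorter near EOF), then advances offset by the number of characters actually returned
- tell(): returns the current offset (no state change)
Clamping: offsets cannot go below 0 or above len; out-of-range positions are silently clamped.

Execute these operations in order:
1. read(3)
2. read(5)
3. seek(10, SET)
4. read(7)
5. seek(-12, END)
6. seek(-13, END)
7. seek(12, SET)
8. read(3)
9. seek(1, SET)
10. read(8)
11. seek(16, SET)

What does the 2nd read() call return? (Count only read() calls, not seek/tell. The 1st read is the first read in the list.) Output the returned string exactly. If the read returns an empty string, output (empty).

After 1 (read(3)): returned 'JMB', offset=3
After 2 (read(5)): returned 'NHJ6N', offset=8
After 3 (seek(10, SET)): offset=10
After 4 (read(7)): returned '6RCY9DQ', offset=17
After 5 (seek(-12, END)): offset=12
After 6 (seek(-13, END)): offset=11
After 7 (seek(12, SET)): offset=12
After 8 (read(3)): returned 'CY9', offset=15
After 9 (seek(1, SET)): offset=1
After 10 (read(8)): returned 'MBNHJ6N5', offset=9
After 11 (seek(16, SET)): offset=16

Answer: NHJ6N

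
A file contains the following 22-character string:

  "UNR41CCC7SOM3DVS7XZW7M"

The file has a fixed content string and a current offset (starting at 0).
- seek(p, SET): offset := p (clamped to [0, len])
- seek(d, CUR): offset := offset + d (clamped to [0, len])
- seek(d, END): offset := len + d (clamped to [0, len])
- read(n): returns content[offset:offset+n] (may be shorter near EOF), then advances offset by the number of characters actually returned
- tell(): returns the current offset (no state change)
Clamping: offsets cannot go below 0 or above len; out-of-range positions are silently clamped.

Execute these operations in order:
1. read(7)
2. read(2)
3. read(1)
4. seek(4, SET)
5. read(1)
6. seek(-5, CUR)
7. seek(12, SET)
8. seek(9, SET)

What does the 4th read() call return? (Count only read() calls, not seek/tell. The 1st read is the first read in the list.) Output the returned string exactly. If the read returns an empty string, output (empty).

After 1 (read(7)): returned 'UNR41CC', offset=7
After 2 (read(2)): returned 'C7', offset=9
After 3 (read(1)): returned 'S', offset=10
After 4 (seek(4, SET)): offset=4
After 5 (read(1)): returned '1', offset=5
After 6 (seek(-5, CUR)): offset=0
After 7 (seek(12, SET)): offset=12
After 8 (seek(9, SET)): offset=9

Answer: 1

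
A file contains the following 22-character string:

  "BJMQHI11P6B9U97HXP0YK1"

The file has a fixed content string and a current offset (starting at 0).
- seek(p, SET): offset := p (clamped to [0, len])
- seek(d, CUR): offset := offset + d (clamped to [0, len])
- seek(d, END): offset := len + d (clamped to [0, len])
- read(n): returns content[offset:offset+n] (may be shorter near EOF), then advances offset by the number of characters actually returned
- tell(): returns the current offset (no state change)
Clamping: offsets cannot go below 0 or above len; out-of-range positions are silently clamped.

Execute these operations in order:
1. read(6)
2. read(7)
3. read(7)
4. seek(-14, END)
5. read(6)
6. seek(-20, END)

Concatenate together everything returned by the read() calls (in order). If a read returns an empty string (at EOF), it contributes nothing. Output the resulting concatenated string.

Answer: BJMQHI11P6B9U97HXP0YP6B9U9

Derivation:
After 1 (read(6)): returned 'BJMQHI', offset=6
After 2 (read(7)): returned '11P6B9U', offset=13
After 3 (read(7)): returned '97HXP0Y', offset=20
After 4 (seek(-14, END)): offset=8
After 5 (read(6)): returned 'P6B9U9', offset=14
After 6 (seek(-20, END)): offset=2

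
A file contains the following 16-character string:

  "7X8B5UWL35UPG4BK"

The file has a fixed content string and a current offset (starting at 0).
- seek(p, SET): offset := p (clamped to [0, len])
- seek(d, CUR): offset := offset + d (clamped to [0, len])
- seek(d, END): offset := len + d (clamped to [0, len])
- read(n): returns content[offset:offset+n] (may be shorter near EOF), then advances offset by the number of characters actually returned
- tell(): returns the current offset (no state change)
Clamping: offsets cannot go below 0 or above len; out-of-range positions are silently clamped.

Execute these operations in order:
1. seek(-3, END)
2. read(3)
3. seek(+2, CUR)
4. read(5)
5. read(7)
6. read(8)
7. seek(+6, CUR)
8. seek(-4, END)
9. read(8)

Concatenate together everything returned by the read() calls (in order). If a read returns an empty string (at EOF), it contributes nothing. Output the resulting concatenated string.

After 1 (seek(-3, END)): offset=13
After 2 (read(3)): returned '4BK', offset=16
After 3 (seek(+2, CUR)): offset=16
After 4 (read(5)): returned '', offset=16
After 5 (read(7)): returned '', offset=16
After 6 (read(8)): returned '', offset=16
After 7 (seek(+6, CUR)): offset=16
After 8 (seek(-4, END)): offset=12
After 9 (read(8)): returned 'G4BK', offset=16

Answer: 4BKG4BK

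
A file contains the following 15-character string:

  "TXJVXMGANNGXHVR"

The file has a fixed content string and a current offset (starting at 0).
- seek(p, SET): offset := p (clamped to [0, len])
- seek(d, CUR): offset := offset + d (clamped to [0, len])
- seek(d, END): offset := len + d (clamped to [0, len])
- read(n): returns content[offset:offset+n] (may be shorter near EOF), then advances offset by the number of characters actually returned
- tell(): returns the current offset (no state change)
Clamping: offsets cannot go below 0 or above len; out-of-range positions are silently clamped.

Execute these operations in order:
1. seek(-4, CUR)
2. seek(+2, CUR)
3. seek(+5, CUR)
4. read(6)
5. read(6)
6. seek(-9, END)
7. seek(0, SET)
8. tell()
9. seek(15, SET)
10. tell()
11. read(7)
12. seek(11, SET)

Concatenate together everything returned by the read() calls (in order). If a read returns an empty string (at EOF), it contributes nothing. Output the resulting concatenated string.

After 1 (seek(-4, CUR)): offset=0
After 2 (seek(+2, CUR)): offset=2
After 3 (seek(+5, CUR)): offset=7
After 4 (read(6)): returned 'ANNGXH', offset=13
After 5 (read(6)): returned 'VR', offset=15
After 6 (seek(-9, END)): offset=6
After 7 (seek(0, SET)): offset=0
After 8 (tell()): offset=0
After 9 (seek(15, SET)): offset=15
After 10 (tell()): offset=15
After 11 (read(7)): returned '', offset=15
After 12 (seek(11, SET)): offset=11

Answer: ANNGXHVR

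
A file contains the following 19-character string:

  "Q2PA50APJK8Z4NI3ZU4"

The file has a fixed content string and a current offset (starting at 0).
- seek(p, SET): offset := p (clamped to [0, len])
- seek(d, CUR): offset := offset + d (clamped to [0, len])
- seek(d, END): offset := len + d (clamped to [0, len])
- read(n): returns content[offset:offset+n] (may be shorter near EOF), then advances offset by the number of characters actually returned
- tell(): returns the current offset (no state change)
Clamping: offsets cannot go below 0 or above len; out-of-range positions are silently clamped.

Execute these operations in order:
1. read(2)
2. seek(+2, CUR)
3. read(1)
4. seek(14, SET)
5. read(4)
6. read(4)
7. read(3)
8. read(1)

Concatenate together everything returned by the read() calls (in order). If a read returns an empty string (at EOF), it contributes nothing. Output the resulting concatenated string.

After 1 (read(2)): returned 'Q2', offset=2
After 2 (seek(+2, CUR)): offset=4
After 3 (read(1)): returned '5', offset=5
After 4 (seek(14, SET)): offset=14
After 5 (read(4)): returned 'I3ZU', offset=18
After 6 (read(4)): returned '4', offset=19
After 7 (read(3)): returned '', offset=19
After 8 (read(1)): returned '', offset=19

Answer: Q25I3ZU4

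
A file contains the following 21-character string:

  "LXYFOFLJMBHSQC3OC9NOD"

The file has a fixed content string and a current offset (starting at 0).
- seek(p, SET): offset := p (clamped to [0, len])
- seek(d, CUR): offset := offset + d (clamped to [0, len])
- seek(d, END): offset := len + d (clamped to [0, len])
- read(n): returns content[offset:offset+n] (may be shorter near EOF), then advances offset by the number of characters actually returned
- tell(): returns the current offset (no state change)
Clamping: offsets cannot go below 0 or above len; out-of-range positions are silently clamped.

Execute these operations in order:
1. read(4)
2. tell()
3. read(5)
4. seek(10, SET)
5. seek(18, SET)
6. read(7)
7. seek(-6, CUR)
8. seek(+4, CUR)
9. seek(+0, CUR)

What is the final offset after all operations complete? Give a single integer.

After 1 (read(4)): returned 'LXYF', offset=4
After 2 (tell()): offset=4
After 3 (read(5)): returned 'OFLJM', offset=9
After 4 (seek(10, SET)): offset=10
After 5 (seek(18, SET)): offset=18
After 6 (read(7)): returned 'NOD', offset=21
After 7 (seek(-6, CUR)): offset=15
After 8 (seek(+4, CUR)): offset=19
After 9 (seek(+0, CUR)): offset=19

Answer: 19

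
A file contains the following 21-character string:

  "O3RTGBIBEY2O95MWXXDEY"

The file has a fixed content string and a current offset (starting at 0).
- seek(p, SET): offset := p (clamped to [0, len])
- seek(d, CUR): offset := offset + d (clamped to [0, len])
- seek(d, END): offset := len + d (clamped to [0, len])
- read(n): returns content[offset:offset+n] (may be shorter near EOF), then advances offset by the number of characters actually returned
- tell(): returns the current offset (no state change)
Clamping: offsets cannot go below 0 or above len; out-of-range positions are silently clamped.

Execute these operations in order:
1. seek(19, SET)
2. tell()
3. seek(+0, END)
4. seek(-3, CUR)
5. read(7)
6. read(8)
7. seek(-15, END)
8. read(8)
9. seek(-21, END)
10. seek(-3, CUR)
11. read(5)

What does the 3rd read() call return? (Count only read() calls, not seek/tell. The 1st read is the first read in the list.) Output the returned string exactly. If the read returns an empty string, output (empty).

After 1 (seek(19, SET)): offset=19
After 2 (tell()): offset=19
After 3 (seek(+0, END)): offset=21
After 4 (seek(-3, CUR)): offset=18
After 5 (read(7)): returned 'DEY', offset=21
After 6 (read(8)): returned '', offset=21
After 7 (seek(-15, END)): offset=6
After 8 (read(8)): returned 'IBEY2O95', offset=14
After 9 (seek(-21, END)): offset=0
After 10 (seek(-3, CUR)): offset=0
After 11 (read(5)): returned 'O3RTG', offset=5

Answer: IBEY2O95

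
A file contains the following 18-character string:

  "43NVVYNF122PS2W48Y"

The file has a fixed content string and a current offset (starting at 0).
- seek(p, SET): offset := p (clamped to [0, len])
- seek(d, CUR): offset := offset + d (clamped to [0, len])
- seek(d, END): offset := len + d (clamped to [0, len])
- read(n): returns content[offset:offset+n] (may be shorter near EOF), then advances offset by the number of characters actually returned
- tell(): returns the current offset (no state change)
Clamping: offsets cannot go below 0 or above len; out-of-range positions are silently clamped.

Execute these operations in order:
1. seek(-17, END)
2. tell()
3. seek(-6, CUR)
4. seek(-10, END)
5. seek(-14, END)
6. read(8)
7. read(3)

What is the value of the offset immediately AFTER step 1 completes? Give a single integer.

Answer: 1

Derivation:
After 1 (seek(-17, END)): offset=1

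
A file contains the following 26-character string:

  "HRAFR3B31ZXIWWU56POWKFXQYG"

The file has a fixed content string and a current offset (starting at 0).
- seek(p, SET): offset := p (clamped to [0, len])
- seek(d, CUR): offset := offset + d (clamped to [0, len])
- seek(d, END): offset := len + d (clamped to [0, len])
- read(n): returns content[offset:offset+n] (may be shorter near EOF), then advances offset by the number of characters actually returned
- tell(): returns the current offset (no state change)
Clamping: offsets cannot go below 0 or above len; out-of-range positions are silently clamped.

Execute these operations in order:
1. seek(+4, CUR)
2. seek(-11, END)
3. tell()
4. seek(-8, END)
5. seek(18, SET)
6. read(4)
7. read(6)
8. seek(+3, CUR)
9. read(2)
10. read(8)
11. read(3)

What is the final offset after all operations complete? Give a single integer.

After 1 (seek(+4, CUR)): offset=4
After 2 (seek(-11, END)): offset=15
After 3 (tell()): offset=15
After 4 (seek(-8, END)): offset=18
After 5 (seek(18, SET)): offset=18
After 6 (read(4)): returned 'OWKF', offset=22
After 7 (read(6)): returned 'XQYG', offset=26
After 8 (seek(+3, CUR)): offset=26
After 9 (read(2)): returned '', offset=26
After 10 (read(8)): returned '', offset=26
After 11 (read(3)): returned '', offset=26

Answer: 26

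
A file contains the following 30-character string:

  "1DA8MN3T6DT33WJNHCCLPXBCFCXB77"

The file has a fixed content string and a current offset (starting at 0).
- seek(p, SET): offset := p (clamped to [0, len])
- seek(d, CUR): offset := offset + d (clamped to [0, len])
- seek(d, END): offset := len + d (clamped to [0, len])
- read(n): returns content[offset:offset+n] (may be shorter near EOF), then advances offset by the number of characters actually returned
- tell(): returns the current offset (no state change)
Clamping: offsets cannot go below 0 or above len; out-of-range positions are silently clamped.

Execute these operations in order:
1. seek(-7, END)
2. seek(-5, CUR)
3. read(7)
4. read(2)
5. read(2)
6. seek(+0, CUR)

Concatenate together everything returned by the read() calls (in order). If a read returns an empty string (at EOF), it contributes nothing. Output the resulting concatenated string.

Answer: CLPXBCFCXB7

Derivation:
After 1 (seek(-7, END)): offset=23
After 2 (seek(-5, CUR)): offset=18
After 3 (read(7)): returned 'CLPXBCF', offset=25
After 4 (read(2)): returned 'CX', offset=27
After 5 (read(2)): returned 'B7', offset=29
After 6 (seek(+0, CUR)): offset=29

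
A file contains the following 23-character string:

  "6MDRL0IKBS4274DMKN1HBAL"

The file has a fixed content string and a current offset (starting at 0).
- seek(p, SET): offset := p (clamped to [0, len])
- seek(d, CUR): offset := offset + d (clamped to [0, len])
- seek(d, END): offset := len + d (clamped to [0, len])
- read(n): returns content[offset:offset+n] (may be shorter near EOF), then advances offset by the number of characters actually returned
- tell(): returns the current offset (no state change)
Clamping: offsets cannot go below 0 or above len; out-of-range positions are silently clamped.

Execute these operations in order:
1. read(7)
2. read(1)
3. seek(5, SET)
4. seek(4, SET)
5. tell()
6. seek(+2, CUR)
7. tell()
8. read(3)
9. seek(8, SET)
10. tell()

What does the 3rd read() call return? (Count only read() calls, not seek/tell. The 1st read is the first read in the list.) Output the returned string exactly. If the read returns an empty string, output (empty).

Answer: IKB

Derivation:
After 1 (read(7)): returned '6MDRL0I', offset=7
After 2 (read(1)): returned 'K', offset=8
After 3 (seek(5, SET)): offset=5
After 4 (seek(4, SET)): offset=4
After 5 (tell()): offset=4
After 6 (seek(+2, CUR)): offset=6
After 7 (tell()): offset=6
After 8 (read(3)): returned 'IKB', offset=9
After 9 (seek(8, SET)): offset=8
After 10 (tell()): offset=8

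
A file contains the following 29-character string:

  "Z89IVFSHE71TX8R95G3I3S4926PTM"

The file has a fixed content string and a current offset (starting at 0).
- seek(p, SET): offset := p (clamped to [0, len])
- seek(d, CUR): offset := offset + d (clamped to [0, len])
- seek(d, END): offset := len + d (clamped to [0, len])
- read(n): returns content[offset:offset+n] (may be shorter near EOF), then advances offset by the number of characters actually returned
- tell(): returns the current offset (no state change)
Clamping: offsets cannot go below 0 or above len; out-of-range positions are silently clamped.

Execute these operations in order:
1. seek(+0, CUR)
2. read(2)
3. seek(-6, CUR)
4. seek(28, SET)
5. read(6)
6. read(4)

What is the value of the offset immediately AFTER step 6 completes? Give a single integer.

Answer: 29

Derivation:
After 1 (seek(+0, CUR)): offset=0
After 2 (read(2)): returned 'Z8', offset=2
After 3 (seek(-6, CUR)): offset=0
After 4 (seek(28, SET)): offset=28
After 5 (read(6)): returned 'M', offset=29
After 6 (read(4)): returned '', offset=29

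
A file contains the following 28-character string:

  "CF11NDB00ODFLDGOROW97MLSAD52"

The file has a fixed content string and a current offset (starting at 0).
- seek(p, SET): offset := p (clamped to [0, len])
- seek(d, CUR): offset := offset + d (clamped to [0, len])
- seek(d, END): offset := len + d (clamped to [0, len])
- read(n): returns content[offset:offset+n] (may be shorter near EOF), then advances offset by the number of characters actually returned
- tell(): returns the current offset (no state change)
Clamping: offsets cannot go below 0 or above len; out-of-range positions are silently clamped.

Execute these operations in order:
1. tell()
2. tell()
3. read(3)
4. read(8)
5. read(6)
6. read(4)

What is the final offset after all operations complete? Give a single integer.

Answer: 21

Derivation:
After 1 (tell()): offset=0
After 2 (tell()): offset=0
After 3 (read(3)): returned 'CF1', offset=3
After 4 (read(8)): returned '1NDB00OD', offset=11
After 5 (read(6)): returned 'FLDGOR', offset=17
After 6 (read(4)): returned 'OW97', offset=21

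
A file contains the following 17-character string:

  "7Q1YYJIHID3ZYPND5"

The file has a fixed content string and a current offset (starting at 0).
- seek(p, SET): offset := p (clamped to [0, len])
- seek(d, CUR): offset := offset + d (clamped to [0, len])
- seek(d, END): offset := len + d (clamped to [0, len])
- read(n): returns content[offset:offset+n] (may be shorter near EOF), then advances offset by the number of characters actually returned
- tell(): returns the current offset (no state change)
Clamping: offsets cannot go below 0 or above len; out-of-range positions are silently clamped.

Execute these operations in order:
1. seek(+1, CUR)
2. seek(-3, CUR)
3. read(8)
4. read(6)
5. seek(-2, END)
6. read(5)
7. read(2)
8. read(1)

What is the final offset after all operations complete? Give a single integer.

Answer: 17

Derivation:
After 1 (seek(+1, CUR)): offset=1
After 2 (seek(-3, CUR)): offset=0
After 3 (read(8)): returned '7Q1YYJIH', offset=8
After 4 (read(6)): returned 'ID3ZYP', offset=14
After 5 (seek(-2, END)): offset=15
After 6 (read(5)): returned 'D5', offset=17
After 7 (read(2)): returned '', offset=17
After 8 (read(1)): returned '', offset=17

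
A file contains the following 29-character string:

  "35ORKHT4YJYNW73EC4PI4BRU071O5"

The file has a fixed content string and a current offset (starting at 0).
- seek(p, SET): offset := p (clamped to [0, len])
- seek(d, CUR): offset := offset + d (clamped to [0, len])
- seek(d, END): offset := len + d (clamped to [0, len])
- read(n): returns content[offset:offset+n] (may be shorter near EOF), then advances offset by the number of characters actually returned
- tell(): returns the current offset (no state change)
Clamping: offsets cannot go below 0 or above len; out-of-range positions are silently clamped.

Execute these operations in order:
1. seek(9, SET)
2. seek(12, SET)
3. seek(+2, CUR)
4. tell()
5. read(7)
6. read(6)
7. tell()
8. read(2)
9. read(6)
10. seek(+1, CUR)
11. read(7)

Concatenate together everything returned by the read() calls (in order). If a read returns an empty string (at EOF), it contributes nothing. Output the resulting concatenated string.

Answer: 3EC4PI4BRU071O5

Derivation:
After 1 (seek(9, SET)): offset=9
After 2 (seek(12, SET)): offset=12
After 3 (seek(+2, CUR)): offset=14
After 4 (tell()): offset=14
After 5 (read(7)): returned '3EC4PI4', offset=21
After 6 (read(6)): returned 'BRU071', offset=27
After 7 (tell()): offset=27
After 8 (read(2)): returned 'O5', offset=29
After 9 (read(6)): returned '', offset=29
After 10 (seek(+1, CUR)): offset=29
After 11 (read(7)): returned '', offset=29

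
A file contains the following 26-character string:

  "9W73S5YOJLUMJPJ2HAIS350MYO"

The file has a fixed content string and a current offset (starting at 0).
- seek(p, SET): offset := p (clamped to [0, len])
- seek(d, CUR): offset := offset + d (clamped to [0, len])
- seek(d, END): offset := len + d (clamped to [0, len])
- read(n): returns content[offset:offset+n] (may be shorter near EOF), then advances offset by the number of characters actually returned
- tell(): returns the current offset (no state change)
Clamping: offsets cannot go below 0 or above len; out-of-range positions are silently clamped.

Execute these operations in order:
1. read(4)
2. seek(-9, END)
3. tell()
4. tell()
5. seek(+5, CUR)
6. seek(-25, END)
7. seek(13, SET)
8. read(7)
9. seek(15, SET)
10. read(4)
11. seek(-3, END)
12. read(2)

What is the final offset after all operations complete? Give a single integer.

After 1 (read(4)): returned '9W73', offset=4
After 2 (seek(-9, END)): offset=17
After 3 (tell()): offset=17
After 4 (tell()): offset=17
After 5 (seek(+5, CUR)): offset=22
After 6 (seek(-25, END)): offset=1
After 7 (seek(13, SET)): offset=13
After 8 (read(7)): returned 'PJ2HAIS', offset=20
After 9 (seek(15, SET)): offset=15
After 10 (read(4)): returned '2HAI', offset=19
After 11 (seek(-3, END)): offset=23
After 12 (read(2)): returned 'MY', offset=25

Answer: 25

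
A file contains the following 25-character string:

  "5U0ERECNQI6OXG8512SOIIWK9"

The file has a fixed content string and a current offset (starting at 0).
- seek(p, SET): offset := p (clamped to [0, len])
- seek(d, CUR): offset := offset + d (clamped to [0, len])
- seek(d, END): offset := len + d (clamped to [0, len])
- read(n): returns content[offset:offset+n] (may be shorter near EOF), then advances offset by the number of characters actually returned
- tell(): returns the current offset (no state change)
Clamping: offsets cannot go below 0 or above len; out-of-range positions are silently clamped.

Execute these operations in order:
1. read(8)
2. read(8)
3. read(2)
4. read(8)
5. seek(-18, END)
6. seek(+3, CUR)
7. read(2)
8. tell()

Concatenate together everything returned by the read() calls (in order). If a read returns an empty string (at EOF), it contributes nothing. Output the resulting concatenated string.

After 1 (read(8)): returned '5U0ERECN', offset=8
After 2 (read(8)): returned 'QI6OXG85', offset=16
After 3 (read(2)): returned '12', offset=18
After 4 (read(8)): returned 'SOIIWK9', offset=25
After 5 (seek(-18, END)): offset=7
After 6 (seek(+3, CUR)): offset=10
After 7 (read(2)): returned '6O', offset=12
After 8 (tell()): offset=12

Answer: 5U0ERECNQI6OXG8512SOIIWK96O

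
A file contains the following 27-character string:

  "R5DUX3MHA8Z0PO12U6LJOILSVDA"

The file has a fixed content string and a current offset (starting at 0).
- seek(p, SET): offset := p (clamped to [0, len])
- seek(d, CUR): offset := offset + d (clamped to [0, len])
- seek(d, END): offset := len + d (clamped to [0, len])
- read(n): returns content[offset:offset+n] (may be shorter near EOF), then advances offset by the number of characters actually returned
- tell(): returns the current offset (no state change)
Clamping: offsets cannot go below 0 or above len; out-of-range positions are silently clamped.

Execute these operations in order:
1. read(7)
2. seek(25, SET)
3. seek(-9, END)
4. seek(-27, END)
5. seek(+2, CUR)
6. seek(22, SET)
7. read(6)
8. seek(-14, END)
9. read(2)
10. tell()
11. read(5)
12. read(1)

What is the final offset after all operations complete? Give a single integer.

Answer: 21

Derivation:
After 1 (read(7)): returned 'R5DUX3M', offset=7
After 2 (seek(25, SET)): offset=25
After 3 (seek(-9, END)): offset=18
After 4 (seek(-27, END)): offset=0
After 5 (seek(+2, CUR)): offset=2
After 6 (seek(22, SET)): offset=22
After 7 (read(6)): returned 'LSVDA', offset=27
After 8 (seek(-14, END)): offset=13
After 9 (read(2)): returned 'O1', offset=15
After 10 (tell()): offset=15
After 11 (read(5)): returned '2U6LJ', offset=20
After 12 (read(1)): returned 'O', offset=21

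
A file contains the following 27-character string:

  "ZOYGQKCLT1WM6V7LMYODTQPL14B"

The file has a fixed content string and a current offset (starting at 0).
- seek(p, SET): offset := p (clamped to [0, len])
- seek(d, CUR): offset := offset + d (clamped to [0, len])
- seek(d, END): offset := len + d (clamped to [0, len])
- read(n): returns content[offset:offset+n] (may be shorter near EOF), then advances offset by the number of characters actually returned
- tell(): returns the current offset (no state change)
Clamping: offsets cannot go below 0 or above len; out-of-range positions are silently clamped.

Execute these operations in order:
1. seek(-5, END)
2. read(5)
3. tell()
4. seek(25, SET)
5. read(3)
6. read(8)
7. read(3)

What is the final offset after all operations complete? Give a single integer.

Answer: 27

Derivation:
After 1 (seek(-5, END)): offset=22
After 2 (read(5)): returned 'PL14B', offset=27
After 3 (tell()): offset=27
After 4 (seek(25, SET)): offset=25
After 5 (read(3)): returned '4B', offset=27
After 6 (read(8)): returned '', offset=27
After 7 (read(3)): returned '', offset=27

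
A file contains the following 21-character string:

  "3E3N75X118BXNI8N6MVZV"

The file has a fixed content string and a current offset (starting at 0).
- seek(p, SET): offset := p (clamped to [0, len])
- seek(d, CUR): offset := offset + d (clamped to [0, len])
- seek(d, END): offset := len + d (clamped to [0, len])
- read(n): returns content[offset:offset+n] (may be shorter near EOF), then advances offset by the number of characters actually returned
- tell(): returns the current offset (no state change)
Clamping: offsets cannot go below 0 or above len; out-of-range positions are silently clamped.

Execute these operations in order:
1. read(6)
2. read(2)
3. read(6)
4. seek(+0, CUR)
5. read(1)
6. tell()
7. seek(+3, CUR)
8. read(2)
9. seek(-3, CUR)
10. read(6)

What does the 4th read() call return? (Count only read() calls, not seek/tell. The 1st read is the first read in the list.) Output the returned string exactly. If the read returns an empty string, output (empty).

After 1 (read(6)): returned '3E3N75', offset=6
After 2 (read(2)): returned 'X1', offset=8
After 3 (read(6)): returned '18BXNI', offset=14
After 4 (seek(+0, CUR)): offset=14
After 5 (read(1)): returned '8', offset=15
After 6 (tell()): offset=15
After 7 (seek(+3, CUR)): offset=18
After 8 (read(2)): returned 'VZ', offset=20
After 9 (seek(-3, CUR)): offset=17
After 10 (read(6)): returned 'MVZV', offset=21

Answer: 8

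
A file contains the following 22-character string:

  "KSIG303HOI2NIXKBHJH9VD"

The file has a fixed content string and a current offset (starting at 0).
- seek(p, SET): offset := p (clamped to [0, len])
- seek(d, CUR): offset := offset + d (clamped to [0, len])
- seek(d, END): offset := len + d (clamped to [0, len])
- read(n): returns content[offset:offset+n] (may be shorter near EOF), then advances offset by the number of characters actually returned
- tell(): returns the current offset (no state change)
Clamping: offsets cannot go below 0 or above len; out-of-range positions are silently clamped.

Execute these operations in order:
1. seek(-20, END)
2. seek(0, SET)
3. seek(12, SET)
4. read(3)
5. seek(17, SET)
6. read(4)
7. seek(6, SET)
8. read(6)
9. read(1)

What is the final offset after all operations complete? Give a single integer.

Answer: 13

Derivation:
After 1 (seek(-20, END)): offset=2
After 2 (seek(0, SET)): offset=0
After 3 (seek(12, SET)): offset=12
After 4 (read(3)): returned 'IXK', offset=15
After 5 (seek(17, SET)): offset=17
After 6 (read(4)): returned 'JH9V', offset=21
After 7 (seek(6, SET)): offset=6
After 8 (read(6)): returned '3HOI2N', offset=12
After 9 (read(1)): returned 'I', offset=13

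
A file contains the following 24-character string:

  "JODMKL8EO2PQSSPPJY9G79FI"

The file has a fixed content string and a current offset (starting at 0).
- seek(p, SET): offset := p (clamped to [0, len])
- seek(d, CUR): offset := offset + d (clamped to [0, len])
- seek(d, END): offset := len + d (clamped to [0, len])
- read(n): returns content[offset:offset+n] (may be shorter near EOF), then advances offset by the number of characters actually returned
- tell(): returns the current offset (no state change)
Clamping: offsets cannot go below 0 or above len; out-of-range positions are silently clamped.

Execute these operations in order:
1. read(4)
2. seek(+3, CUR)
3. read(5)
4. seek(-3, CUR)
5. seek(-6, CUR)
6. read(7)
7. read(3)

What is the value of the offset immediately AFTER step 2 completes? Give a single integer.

After 1 (read(4)): returned 'JODM', offset=4
After 2 (seek(+3, CUR)): offset=7

Answer: 7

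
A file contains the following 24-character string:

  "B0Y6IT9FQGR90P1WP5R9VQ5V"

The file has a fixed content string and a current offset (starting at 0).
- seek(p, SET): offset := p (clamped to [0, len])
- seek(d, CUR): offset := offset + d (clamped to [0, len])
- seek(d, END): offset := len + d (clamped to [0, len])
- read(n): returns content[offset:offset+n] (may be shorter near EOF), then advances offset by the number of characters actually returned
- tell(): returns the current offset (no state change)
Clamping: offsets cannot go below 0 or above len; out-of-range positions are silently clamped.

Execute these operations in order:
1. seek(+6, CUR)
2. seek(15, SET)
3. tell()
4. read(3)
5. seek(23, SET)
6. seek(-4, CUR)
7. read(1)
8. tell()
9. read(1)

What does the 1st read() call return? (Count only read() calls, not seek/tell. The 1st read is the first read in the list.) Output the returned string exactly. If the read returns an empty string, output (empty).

After 1 (seek(+6, CUR)): offset=6
After 2 (seek(15, SET)): offset=15
After 3 (tell()): offset=15
After 4 (read(3)): returned 'WP5', offset=18
After 5 (seek(23, SET)): offset=23
After 6 (seek(-4, CUR)): offset=19
After 7 (read(1)): returned '9', offset=20
After 8 (tell()): offset=20
After 9 (read(1)): returned 'V', offset=21

Answer: WP5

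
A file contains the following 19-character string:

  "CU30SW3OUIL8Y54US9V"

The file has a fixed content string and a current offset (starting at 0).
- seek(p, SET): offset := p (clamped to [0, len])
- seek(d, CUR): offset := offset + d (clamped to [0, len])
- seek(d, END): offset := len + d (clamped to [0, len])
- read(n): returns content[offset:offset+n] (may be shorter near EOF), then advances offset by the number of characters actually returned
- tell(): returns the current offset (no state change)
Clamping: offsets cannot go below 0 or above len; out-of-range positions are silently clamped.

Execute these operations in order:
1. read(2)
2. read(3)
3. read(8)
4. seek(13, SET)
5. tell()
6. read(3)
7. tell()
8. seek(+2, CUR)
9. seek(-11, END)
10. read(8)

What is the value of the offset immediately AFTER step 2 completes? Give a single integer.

After 1 (read(2)): returned 'CU', offset=2
After 2 (read(3)): returned '30S', offset=5

Answer: 5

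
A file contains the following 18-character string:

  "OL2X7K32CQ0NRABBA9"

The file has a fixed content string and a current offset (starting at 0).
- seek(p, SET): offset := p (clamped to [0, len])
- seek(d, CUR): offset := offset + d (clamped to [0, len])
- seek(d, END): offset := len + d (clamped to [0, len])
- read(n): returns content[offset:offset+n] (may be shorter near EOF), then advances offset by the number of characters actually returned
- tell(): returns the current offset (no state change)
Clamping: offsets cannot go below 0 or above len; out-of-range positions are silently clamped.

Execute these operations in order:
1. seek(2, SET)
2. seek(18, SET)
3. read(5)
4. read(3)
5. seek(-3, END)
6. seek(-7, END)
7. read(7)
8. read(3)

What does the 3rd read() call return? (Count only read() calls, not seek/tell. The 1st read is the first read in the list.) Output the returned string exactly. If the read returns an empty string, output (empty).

After 1 (seek(2, SET)): offset=2
After 2 (seek(18, SET)): offset=18
After 3 (read(5)): returned '', offset=18
After 4 (read(3)): returned '', offset=18
After 5 (seek(-3, END)): offset=15
After 6 (seek(-7, END)): offset=11
After 7 (read(7)): returned 'NRABBA9', offset=18
After 8 (read(3)): returned '', offset=18

Answer: NRABBA9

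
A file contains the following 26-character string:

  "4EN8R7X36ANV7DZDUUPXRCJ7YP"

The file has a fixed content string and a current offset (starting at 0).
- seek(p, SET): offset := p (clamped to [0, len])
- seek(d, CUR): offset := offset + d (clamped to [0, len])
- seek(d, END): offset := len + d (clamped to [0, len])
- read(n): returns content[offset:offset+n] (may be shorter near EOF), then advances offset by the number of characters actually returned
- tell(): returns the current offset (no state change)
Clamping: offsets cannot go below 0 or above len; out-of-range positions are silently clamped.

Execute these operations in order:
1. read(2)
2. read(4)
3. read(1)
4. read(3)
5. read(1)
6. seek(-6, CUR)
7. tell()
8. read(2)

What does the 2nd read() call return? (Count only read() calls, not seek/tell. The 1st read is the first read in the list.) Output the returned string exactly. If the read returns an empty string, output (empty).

Answer: N8R7

Derivation:
After 1 (read(2)): returned '4E', offset=2
After 2 (read(4)): returned 'N8R7', offset=6
After 3 (read(1)): returned 'X', offset=7
After 4 (read(3)): returned '36A', offset=10
After 5 (read(1)): returned 'N', offset=11
After 6 (seek(-6, CUR)): offset=5
After 7 (tell()): offset=5
After 8 (read(2)): returned '7X', offset=7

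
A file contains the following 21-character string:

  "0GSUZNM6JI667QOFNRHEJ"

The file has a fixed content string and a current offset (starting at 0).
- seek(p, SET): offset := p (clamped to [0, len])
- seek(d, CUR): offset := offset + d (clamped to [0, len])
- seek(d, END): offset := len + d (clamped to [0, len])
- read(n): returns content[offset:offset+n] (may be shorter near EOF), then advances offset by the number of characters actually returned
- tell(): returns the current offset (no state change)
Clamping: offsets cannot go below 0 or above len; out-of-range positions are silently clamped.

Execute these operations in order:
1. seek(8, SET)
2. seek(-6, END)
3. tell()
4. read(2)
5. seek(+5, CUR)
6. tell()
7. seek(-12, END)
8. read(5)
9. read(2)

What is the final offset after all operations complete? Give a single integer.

After 1 (seek(8, SET)): offset=8
After 2 (seek(-6, END)): offset=15
After 3 (tell()): offset=15
After 4 (read(2)): returned 'FN', offset=17
After 5 (seek(+5, CUR)): offset=21
After 6 (tell()): offset=21
After 7 (seek(-12, END)): offset=9
After 8 (read(5)): returned 'I667Q', offset=14
After 9 (read(2)): returned 'OF', offset=16

Answer: 16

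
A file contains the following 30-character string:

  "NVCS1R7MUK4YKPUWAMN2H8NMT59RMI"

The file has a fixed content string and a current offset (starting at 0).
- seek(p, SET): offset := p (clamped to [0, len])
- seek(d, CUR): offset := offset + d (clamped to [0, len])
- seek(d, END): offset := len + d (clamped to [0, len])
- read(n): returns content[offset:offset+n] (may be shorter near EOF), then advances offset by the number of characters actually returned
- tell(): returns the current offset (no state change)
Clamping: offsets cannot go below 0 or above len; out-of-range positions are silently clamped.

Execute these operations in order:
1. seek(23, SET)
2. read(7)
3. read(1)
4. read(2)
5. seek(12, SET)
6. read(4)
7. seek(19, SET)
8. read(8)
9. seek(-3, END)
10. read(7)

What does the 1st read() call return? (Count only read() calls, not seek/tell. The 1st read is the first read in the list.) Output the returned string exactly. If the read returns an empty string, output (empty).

After 1 (seek(23, SET)): offset=23
After 2 (read(7)): returned 'MT59RMI', offset=30
After 3 (read(1)): returned '', offset=30
After 4 (read(2)): returned '', offset=30
After 5 (seek(12, SET)): offset=12
After 6 (read(4)): returned 'KPUW', offset=16
After 7 (seek(19, SET)): offset=19
After 8 (read(8)): returned '2H8NMT59', offset=27
After 9 (seek(-3, END)): offset=27
After 10 (read(7)): returned 'RMI', offset=30

Answer: MT59RMI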